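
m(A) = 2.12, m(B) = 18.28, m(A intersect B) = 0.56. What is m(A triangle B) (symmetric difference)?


m(A Delta B) = m(A) + m(B) - 2*m(A n B)
= 2.12 + 18.28 - 2*0.56
= 2.12 + 18.28 - 1.12
= 19.28


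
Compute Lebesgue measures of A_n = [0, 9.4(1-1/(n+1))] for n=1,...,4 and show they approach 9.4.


By continuity of measure from below: if A_n increases to A, then m(A_n) -> m(A).
Here A = [0, 9.4], so m(A) = 9.4
Step 1: a_1 = 9.4*(1 - 1/2) = 4.7, m(A_1) = 4.7
Step 2: a_2 = 9.4*(1 - 1/3) = 6.2667, m(A_2) = 6.2667
Step 3: a_3 = 9.4*(1 - 1/4) = 7.05, m(A_3) = 7.05
Step 4: a_4 = 9.4*(1 - 1/5) = 7.52, m(A_4) = 7.52
Limit: m(A_n) -> m([0,9.4]) = 9.4


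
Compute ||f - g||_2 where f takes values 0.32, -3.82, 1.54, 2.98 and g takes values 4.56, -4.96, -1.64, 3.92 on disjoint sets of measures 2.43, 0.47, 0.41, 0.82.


Step 1: Compute differences f_i - g_i:
  0.32 - 4.56 = -4.24
  -3.82 - -4.96 = 1.14
  1.54 - -1.64 = 3.18
  2.98 - 3.92 = -0.94
Step 2: Compute |diff|^2 * measure for each set:
  |-4.24|^2 * 2.43 = 17.9776 * 2.43 = 43.685568
  |1.14|^2 * 0.47 = 1.2996 * 0.47 = 0.610812
  |3.18|^2 * 0.41 = 10.1124 * 0.41 = 4.146084
  |-0.94|^2 * 0.82 = 0.8836 * 0.82 = 0.724552
Step 3: Sum = 49.167016
Step 4: ||f-g||_2 = (49.167016)^(1/2) = 7.01192


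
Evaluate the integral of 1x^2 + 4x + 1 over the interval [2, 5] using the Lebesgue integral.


The Lebesgue integral of a Riemann-integrable function agrees with the Riemann integral.
Antiderivative F(x) = (1/3)x^3 + (4/2)x^2 + 1x
F(5) = (1/3)*5^3 + (4/2)*5^2 + 1*5
     = (1/3)*125 + (4/2)*25 + 1*5
     = 41.666667 + 50 + 5
     = 96.666667
F(2) = 12.666667
Integral = F(5) - F(2) = 96.666667 - 12.666667 = 84


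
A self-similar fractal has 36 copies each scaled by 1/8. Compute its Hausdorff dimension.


For a self-similar set with N copies scaled by 1/r:
dim_H = log(N)/log(r) = log(36)/log(8)
= 3.583519/2.079442
= 1.723308


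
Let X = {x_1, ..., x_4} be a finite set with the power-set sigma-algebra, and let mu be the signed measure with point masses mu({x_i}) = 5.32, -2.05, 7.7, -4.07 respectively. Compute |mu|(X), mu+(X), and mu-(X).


Step 1: Every measurable set is a union of atoms (the cells / points), so a Hahn decomposition is
  obtained by grouping atoms by sign: P = union of atoms with mu > 0, N = union of the remaining atoms.
  Atoms in P (indices): 1, 3;  atoms in N (indices): 2, 4
  Positive values: 5.32, 7.7
  Negative values: -2.05, -4.07
Step 2: mu+(X) = mu(P) = sum of positive atom values = 13.02
Step 3: mu-(X) = -mu(N) = sum of |negative atom values| = 6.12
Step 4: |mu|(X) = mu+(X) + mu-(X) = 13.02 + 6.12 = 19.14


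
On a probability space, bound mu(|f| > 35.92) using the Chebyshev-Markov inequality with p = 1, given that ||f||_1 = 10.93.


Chebyshev/Markov inequality: mu(|f| > eps) <= (||f||_p / eps)^p
Step 1: ||f||_1 / eps = 10.93 / 35.92 = 0.304287
Step 2: Raise to power p = 1:
  (0.304287)^1 = 0.304287
Step 3: Therefore mu(|f| > 35.92) <= 0.304287


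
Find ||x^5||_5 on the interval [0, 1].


Step 1: ||f||_5 = (integral_0^1 |x^5|^5 dx)^(1/5)
     = (integral_0^1 x^25 dx)^(1/5)
Step 2: integral_0^1 x^25 dx = [x^26/(26)] from 0 to 1 = 1^26/26
     = 1/26 = 0.038462
Step 3: ||f||_5 = (0.038462)^(1/5) = 0.521201


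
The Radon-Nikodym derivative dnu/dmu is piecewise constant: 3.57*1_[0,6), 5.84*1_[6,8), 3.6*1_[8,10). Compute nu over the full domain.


Integrate each piece of the Radon-Nikodym derivative:
Step 1: integral_0^6 3.57 dx = 3.57*(6-0) = 3.57*6 = 21.42
Step 2: integral_6^8 5.84 dx = 5.84*(8-6) = 5.84*2 = 11.68
Step 3: integral_8^10 3.6 dx = 3.6*(10-8) = 3.6*2 = 7.2
Total: 21.42 + 11.68 + 7.2 = 40.3


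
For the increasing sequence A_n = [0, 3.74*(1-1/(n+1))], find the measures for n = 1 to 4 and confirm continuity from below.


By continuity of measure from below: if A_n increases to A, then m(A_n) -> m(A).
Here A = [0, 3.74], so m(A) = 3.74
Step 1: a_1 = 3.74*(1 - 1/2) = 1.87, m(A_1) = 1.87
Step 2: a_2 = 3.74*(1 - 1/3) = 2.4933, m(A_2) = 2.4933
Step 3: a_3 = 3.74*(1 - 1/4) = 2.805, m(A_3) = 2.805
Step 4: a_4 = 3.74*(1 - 1/5) = 2.992, m(A_4) = 2.992
Limit: m(A_n) -> m([0,3.74]) = 3.74


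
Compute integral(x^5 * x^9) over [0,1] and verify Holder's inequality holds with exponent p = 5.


Step 1: Exact integral of f*g = integral(x^14, 0, 1) = 1/15
     = 0.066667
Step 2: Holder bound with p=5, q=1.25:
  ||f||_p = (integral x^25 dx)^(1/5) = (1/26)^(1/5) = 0.521201
  ||g||_q = (integral x^11.25 dx)^(1/1.25) = (1/12.25)^(1/1.25) = 0.134738
Step 3: Holder bound = ||f||_p * ||g||_q = 0.521201 * 0.134738 = 0.070226
Verification: 0.066667 <= 0.070226 (Holder holds)


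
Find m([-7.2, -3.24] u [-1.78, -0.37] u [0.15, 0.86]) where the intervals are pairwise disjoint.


For pairwise disjoint intervals, m(union) = sum of lengths.
= (-3.24 - -7.2) + (-0.37 - -1.78) + (0.86 - 0.15)
= 3.96 + 1.41 + 0.71
= 6.08


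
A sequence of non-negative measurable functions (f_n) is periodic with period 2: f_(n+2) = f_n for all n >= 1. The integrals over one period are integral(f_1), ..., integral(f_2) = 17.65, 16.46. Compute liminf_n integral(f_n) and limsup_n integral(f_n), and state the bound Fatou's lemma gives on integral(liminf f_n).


The sequence (integral(f_n)) is periodic with period 2, repeating the values 17.65, 16.46 indefinitely.
Step 1: For a periodic sequence, every tail (a_m, a_(m+1), ...) contains all 2 period values infinitely often.
Step 2: Hence inf of every tail = min of the period values = min(17.65, 16.46) = 16.46.
        liminf_n integral(f_n) = sup over m of (inf of tail from m) = 16.46.
Step 3: Similarly sup of every tail = max of the period values = 17.65.
        limsup_n integral(f_n) = 17.65.
Step 4: Fatou's lemma: integral(liminf_n f_n) <= liminf_n integral(f_n) = 16.46.
        So the integral of the pointwise liminf is at most 16.46.


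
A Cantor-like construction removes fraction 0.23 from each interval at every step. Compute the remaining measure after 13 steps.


Step 1: At each step, fraction remaining = 1 - 0.23 = 0.77
Step 2: After 13 steps, measure = (0.77)^13
Result = 0.033449


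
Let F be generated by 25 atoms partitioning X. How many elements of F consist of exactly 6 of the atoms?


Each element of F is a union of some subset of the 25 atoms.
Elements that are unions of exactly 6 atoms correspond to 6-element subsets of the 25 atoms.
Count = C(25, 6) = 25! / (6! * 19!) = 177100.


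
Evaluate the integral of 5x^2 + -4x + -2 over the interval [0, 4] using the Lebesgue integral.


The Lebesgue integral of a Riemann-integrable function agrees with the Riemann integral.
Antiderivative F(x) = (5/3)x^3 + (-4/2)x^2 + -2x
F(4) = (5/3)*4^3 + (-4/2)*4^2 + -2*4
     = (5/3)*64 + (-4/2)*16 + -2*4
     = 106.666667 + -32 + -8
     = 66.666667
F(0) = 0.0
Integral = F(4) - F(0) = 66.666667 - 0.0 = 66.666667


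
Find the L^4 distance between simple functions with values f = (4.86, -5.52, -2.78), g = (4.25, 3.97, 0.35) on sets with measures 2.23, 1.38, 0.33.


Step 1: Compute differences f_i - g_i:
  4.86 - 4.25 = 0.61
  -5.52 - 3.97 = -9.49
  -2.78 - 0.35 = -3.13
Step 2: Compute |diff|^4 * measure for each set:
  |0.61|^4 * 2.23 = 0.138458 * 2.23 = 0.308762
  |-9.49|^4 * 1.38 = 8110.821612 * 1.38 = 11192.933825
  |-3.13|^4 * 0.33 = 95.97925 * 0.33 = 31.673152
Step 3: Sum = 11224.915739
Step 4: ||f-g||_4 = (11224.915739)^(1/4) = 10.29309


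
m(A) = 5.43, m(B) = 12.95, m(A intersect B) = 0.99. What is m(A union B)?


By inclusion-exclusion: m(A u B) = m(A) + m(B) - m(A n B)
= 5.43 + 12.95 - 0.99
= 17.39


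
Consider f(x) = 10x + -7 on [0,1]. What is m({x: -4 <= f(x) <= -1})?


f^(-1)([-4, -1]) = {x : -4 <= 10x + -7 <= -1}
Solving: (-4 - -7)/10 <= x <= (-1 - -7)/10
= [0.3, 0.6]
Intersecting with [0,1]: [0.3, 0.6]
Measure = 0.6 - 0.3 = 0.3


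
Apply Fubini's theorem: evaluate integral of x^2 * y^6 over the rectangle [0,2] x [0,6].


By Fubini's theorem, the double integral factors as a product of single integrals:
Step 1: integral_0^2 x^2 dx = [x^3/3] from 0 to 2
     = 2^3/3 = 2.666667
Step 2: integral_0^6 y^6 dy = [y^7/7] from 0 to 6
     = 6^7/7 = 39990.857143
Step 3: Double integral = 2.666667 * 39990.857143 = 106642.285714


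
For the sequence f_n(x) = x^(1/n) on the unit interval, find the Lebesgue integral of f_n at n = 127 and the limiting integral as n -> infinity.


At n = 127: f_127(x) = x^(1/127).
Step 1: integral(x^(1/127), 0, 1) = [x^(1/127+1) / (1/127+1)] from 0 to 1
     = 1 / (1/127 + 1) = 1 / ((127+1)/127) = 127/(127+1)
     = 127/128 = 0.992188
Step 2: As n -> infinity, f_n(x) = x^(1/n) -> 1 for x in (0,1], and f_n is increasing in n.
By MCT, lim_n integral(f_n) = integral(lim_n f_n) = integral(1, 0, 1) = 1.
Step 3: Verify convergence: 127/128 = 0.992188 -> 1


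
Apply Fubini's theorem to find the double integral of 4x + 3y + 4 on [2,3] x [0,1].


By Fubini, integrate in x first, then y.
Step 1: Fix y, integrate over x in [2,3]:
  integral(4x + 3y + 4, x=2..3)
  = 4*(3^2 - 2^2)/2 + (3y + 4)*(3 - 2)
  = 10 + (3y + 4)*1
  = 10 + 3y + 4
  = 14 + 3y
Step 2: Integrate over y in [0,1]:
  integral(14 + 3y, y=0..1)
  = 14*1 + 3*(1^2 - 0^2)/2
  = 14 + 1.5
  = 15.5


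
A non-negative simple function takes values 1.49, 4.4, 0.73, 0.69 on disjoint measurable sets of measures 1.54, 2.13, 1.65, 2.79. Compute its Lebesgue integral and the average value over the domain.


Step 1: Integral = sum(value_i * measure_i)
= 1.49*1.54 + 4.4*2.13 + 0.73*1.65 + 0.69*2.79
= 2.2946 + 9.372 + 1.2045 + 1.9251
= 14.7962
Step 2: Total measure of domain = 1.54 + 2.13 + 1.65 + 2.79 = 8.11
Step 3: Average value = 14.7962 / 8.11 = 1.824439


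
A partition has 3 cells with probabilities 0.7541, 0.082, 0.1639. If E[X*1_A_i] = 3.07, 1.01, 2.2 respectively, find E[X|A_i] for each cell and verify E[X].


For each cell A_i: E[X|A_i] = E[X*1_A_i] / P(A_i)
Step 1: E[X|A_1] = 3.07 / 0.7541 = 4.071078
Step 2: E[X|A_2] = 1.01 / 0.082 = 12.317073
Step 3: E[X|A_3] = 2.2 / 0.1639 = 13.422819
Verification: E[X] = sum E[X*1_A_i] = 3.07 + 1.01 + 2.2 = 6.28


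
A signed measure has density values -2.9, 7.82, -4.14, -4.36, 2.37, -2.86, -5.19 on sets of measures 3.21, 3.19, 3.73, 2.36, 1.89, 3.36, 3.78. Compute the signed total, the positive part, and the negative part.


Step 1: Compute signed measure on each set:
  Set 1: -2.9 * 3.21 = -9.309
  Set 2: 7.82 * 3.19 = 24.9458
  Set 3: -4.14 * 3.73 = -15.4422
  Set 4: -4.36 * 2.36 = -10.2896
  Set 5: 2.37 * 1.89 = 4.4793
  Set 6: -2.86 * 3.36 = -9.6096
  Set 7: -5.19 * 3.78 = -19.6182
Step 2: Total signed measure = (-9.309) + (24.9458) + (-15.4422) + (-10.2896) + (4.4793) + (-9.6096) + (-19.6182)
     = -34.8435
Step 3: Positive part mu+(X) = sum of positive contributions = 29.4251
Step 4: Negative part mu-(X) = |sum of negative contributions| = 64.2686


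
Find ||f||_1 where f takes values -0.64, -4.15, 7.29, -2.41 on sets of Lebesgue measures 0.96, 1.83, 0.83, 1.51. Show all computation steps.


Step 1: Compute |f_i|^1 for each value:
  |-0.64|^1 = 0.64
  |-4.15|^1 = 4.15
  |7.29|^1 = 7.29
  |-2.41|^1 = 2.41
Step 2: Multiply by measures and sum:
  0.64 * 0.96 = 0.6144
  4.15 * 1.83 = 7.5945
  7.29 * 0.83 = 6.0507
  2.41 * 1.51 = 3.6391
Sum = 0.6144 + 7.5945 + 6.0507 + 3.6391 = 17.8987
Step 3: Take the p-th root:
||f||_1 = (17.8987)^(1/1) = 17.8987


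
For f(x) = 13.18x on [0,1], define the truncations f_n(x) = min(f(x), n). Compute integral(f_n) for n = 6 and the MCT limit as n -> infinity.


f(x) = 13.18x on [0,1]; f_n(x) = min(13.18x, n). At n = 6:
Step 1: f(x) reaches 6 at x = 6/13.18 = 0.455235
Step 2: integral(f_6) = integral(13.18x, 0, 0.455235) + integral(6, 0.455235, 1)
       = 13.18*0.455235^2/2 + 6*(1 - 0.455235)
       = 1.365706 + 3.268589
       = 4.634294
Step 3: As n -> infinity, f_n increases to f, so by MCT integral(f_n) -> integral(f) = 13.18/2 = 6.59.
Convergence: integral(f_6) = 4.634294 -> 6.59 as n -> infinity


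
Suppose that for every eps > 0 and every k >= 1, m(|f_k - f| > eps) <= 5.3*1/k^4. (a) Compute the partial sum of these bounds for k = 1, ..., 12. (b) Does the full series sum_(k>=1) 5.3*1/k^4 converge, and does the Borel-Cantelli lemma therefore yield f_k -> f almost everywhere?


Step 1: List the terms 5.3*1/k^4 for k = 1 to 12:
  k=1: 5.3
  k=2: 0.33125
  k=3: 0.065432
  k=4: 0.020703
  k=5: 0.00848
  k=6: 0.00409
  k=7: 0.002207
  k=8: 0.001294
  k=9: 8.078037e-04
  k=10: 5.300000e-04
  k=11: 3.619971e-04
  k=12: 2.555941e-04
Step 2: Partial sum = 5.3 + 0.33125 + 0.065432 + 0.020703 + 0.00848 + 0.00409 + 0.002207 + 0.001294 + 8.078037e-04 + 5.300000e-04 + 3.619971e-04 + 2.555941e-04
     = 5.735411
Step 3: The full series sum_(k>=1) 5.3*1/k^4 converges (p-series with p = 4 > 1; a constant multiple of a convergent series converges).
Step 4: Fix eps > 0. Since sum_k m(|f_k - f| > eps) < infinity, the Borel-Cantelli lemma gives
        m(limsup_k {|f_k - f| > eps}) = 0, i.e. for a.e. x, |f_k(x) - f(x)| <= eps for all large k.
        Applying this with eps = 1/j for j = 1, 2, ... and intersecting the countably many full-measure sets,
        for a.e. x we get limsup_k |f_k(x) - f(x)| <= 1/j for every j, hence f_k -> f almost everywhere.
Conclusion: series converges; Borel-Cantelli yields f_k -> f a.e.


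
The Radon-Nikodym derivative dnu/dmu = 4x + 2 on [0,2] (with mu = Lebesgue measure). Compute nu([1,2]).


nu(A) = integral_A (dnu/dmu) dmu = integral_1^2 (4x + 2) dx
Step 1: Antiderivative F(x) = (4/2)x^2 + 2x
Step 2: F(2) = (4/2)*2^2 + 2*2 = 8 + 4 = 12
Step 3: F(1) = (4/2)*1^2 + 2*1 = 2 + 2 = 4
Step 4: nu([1,2]) = F(2) - F(1) = 12 - 4 = 8


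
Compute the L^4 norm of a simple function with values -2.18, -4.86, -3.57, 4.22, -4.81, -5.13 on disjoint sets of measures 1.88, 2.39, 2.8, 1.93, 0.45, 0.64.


Step 1: Compute |f_i|^4 for each value:
  |-2.18|^4 = 22.585306
  |-4.86|^4 = 557.885504
  |-3.57|^4 = 162.432476
  |4.22|^4 = 317.139111
  |-4.81|^4 = 535.279123
  |-5.13|^4 = 692.579226
Step 2: Multiply by measures and sum:
  22.585306 * 1.88 = 42.460375
  557.885504 * 2.39 = 1333.346355
  162.432476 * 2.8 = 454.810933
  317.139111 * 1.93 = 612.078483
  535.279123 * 0.45 = 240.875605
  692.579226 * 0.64 = 443.250704
Sum = 42.460375 + 1333.346355 + 454.810933 + 612.078483 + 240.875605 + 443.250704 = 3126.822456
Step 3: Take the p-th root:
||f||_4 = (3126.822456)^(1/4) = 7.477834


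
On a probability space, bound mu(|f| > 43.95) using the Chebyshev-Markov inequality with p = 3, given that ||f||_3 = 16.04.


Chebyshev/Markov inequality: mu(|f| > eps) <= (||f||_p / eps)^p
Step 1: ||f||_3 / eps = 16.04 / 43.95 = 0.36496
Step 2: Raise to power p = 3:
  (0.36496)^3 = 0.048611
Step 3: Therefore mu(|f| > 43.95) <= 0.048611


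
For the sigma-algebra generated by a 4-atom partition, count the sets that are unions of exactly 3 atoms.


Each element of F is a union of some subset of the 4 atoms.
Elements that are unions of exactly 3 atoms correspond to 3-element subsets of the 4 atoms.
Count = C(4, 3) = 4! / (3! * 1!) = 4.


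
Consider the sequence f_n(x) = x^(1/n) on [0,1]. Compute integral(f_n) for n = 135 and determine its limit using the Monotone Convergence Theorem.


At n = 135: f_135(x) = x^(1/135).
Step 1: integral(x^(1/135), 0, 1) = [x^(1/135+1) / (1/135+1)] from 0 to 1
     = 1 / (1/135 + 1) = 1 / ((135+1)/135) = 135/(135+1)
     = 135/136 = 0.992647
Step 2: As n -> infinity, f_n(x) = x^(1/n) -> 1 for x in (0,1], and f_n is increasing in n.
By MCT, lim_n integral(f_n) = integral(lim_n f_n) = integral(1, 0, 1) = 1.
Step 3: Verify convergence: 135/136 = 0.992647 -> 1


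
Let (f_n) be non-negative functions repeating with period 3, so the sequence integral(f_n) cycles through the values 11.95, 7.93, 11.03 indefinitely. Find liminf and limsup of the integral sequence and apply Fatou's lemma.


The sequence (integral(f_n)) is periodic with period 3, repeating the values 11.95, 7.93, 11.03 indefinitely.
Step 1: For a periodic sequence, every tail (a_m, a_(m+1), ...) contains all 3 period values infinitely often.
Step 2: Hence inf of every tail = min of the period values = min(11.95, 7.93, 11.03) = 7.93.
        liminf_n integral(f_n) = sup over m of (inf of tail from m) = 7.93.
Step 3: Similarly sup of every tail = max of the period values = 11.95.
        limsup_n integral(f_n) = 11.95.
Step 4: Fatou's lemma: integral(liminf_n f_n) <= liminf_n integral(f_n) = 7.93.
        So the integral of the pointwise liminf is at most 7.93.


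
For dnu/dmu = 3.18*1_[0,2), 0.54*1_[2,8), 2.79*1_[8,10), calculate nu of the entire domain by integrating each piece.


Integrate each piece of the Radon-Nikodym derivative:
Step 1: integral_0^2 3.18 dx = 3.18*(2-0) = 3.18*2 = 6.36
Step 2: integral_2^8 0.54 dx = 0.54*(8-2) = 0.54*6 = 3.24
Step 3: integral_8^10 2.79 dx = 2.79*(10-8) = 2.79*2 = 5.58
Total: 6.36 + 3.24 + 5.58 = 15.18


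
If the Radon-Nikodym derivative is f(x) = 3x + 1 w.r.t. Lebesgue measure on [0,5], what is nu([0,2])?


nu(A) = integral_A (dnu/dmu) dmu = integral_0^2 (3x + 1) dx
Step 1: Antiderivative F(x) = (3/2)x^2 + 1x
Step 2: F(2) = (3/2)*2^2 + 1*2 = 6 + 2 = 8
Step 3: F(0) = (3/2)*0^2 + 1*0 = 0.0 + 0 = 0.0
Step 4: nu([0,2]) = F(2) - F(0) = 8 - 0.0 = 8


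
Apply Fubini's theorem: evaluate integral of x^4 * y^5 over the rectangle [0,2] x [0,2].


By Fubini's theorem, the double integral factors as a product of single integrals:
Step 1: integral_0^2 x^4 dx = [x^5/5] from 0 to 2
     = 2^5/5 = 6.4
Step 2: integral_0^2 y^5 dy = [y^6/6] from 0 to 2
     = 2^6/6 = 10.666667
Step 3: Double integral = 6.4 * 10.666667 = 68.266667


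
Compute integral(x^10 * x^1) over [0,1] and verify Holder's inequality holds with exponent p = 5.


Step 1: Exact integral of f*g = integral(x^11, 0, 1) = 1/12
     = 0.083333
Step 2: Holder bound with p=5, q=1.25:
  ||f||_p = (integral x^50 dx)^(1/5) = (1/51)^(1/5) = 0.455497
  ||g||_q = (integral x^1.25 dx)^(1/1.25) = (1/2.25)^(1/1.25) = 0.522702
Step 3: Holder bound = ||f||_p * ||g||_q = 0.455497 * 0.522702 = 0.238089
Verification: 0.083333 <= 0.238089 (Holder holds)


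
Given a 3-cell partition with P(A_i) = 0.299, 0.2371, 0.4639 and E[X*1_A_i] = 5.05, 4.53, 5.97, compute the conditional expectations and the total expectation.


For each cell A_i: E[X|A_i] = E[X*1_A_i] / P(A_i)
Step 1: E[X|A_1] = 5.05 / 0.299 = 16.889632
Step 2: E[X|A_2] = 4.53 / 0.2371 = 19.105863
Step 3: E[X|A_3] = 5.97 / 0.4639 = 12.869153
Verification: E[X] = sum E[X*1_A_i] = 5.05 + 4.53 + 5.97 = 15.55


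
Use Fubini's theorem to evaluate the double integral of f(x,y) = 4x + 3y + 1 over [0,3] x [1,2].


By Fubini, integrate in x first, then y.
Step 1: Fix y, integrate over x in [0,3]:
  integral(4x + 3y + 1, x=0..3)
  = 4*(3^2 - 0^2)/2 + (3y + 1)*(3 - 0)
  = 18 + (3y + 1)*3
  = 18 + 9y + 3
  = 21 + 9y
Step 2: Integrate over y in [1,2]:
  integral(21 + 9y, y=1..2)
  = 21*1 + 9*(2^2 - 1^2)/2
  = 21 + 13.5
  = 34.5


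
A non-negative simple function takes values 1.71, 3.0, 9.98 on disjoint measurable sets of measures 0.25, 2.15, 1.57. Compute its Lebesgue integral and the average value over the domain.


Step 1: Integral = sum(value_i * measure_i)
= 1.71*0.25 + 3.0*2.15 + 9.98*1.57
= 0.4275 + 6.45 + 15.6686
= 22.5461
Step 2: Total measure of domain = 0.25 + 2.15 + 1.57 = 3.97
Step 3: Average value = 22.5461 / 3.97 = 5.679118


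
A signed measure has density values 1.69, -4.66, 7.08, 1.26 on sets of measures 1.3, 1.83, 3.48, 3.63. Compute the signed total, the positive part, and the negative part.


Step 1: Compute signed measure on each set:
  Set 1: 1.69 * 1.3 = 2.197
  Set 2: -4.66 * 1.83 = -8.5278
  Set 3: 7.08 * 3.48 = 24.6384
  Set 4: 1.26 * 3.63 = 4.5738
Step 2: Total signed measure = (2.197) + (-8.5278) + (24.6384) + (4.5738)
     = 22.8814
Step 3: Positive part mu+(X) = sum of positive contributions = 31.4092
Step 4: Negative part mu-(X) = |sum of negative contributions| = 8.5278


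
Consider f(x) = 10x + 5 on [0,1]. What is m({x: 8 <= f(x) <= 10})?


f^(-1)([8, 10]) = {x : 8 <= 10x + 5 <= 10}
Solving: (8 - 5)/10 <= x <= (10 - 5)/10
= [0.3, 0.5]
Intersecting with [0,1]: [0.3, 0.5]
Measure = 0.5 - 0.3 = 0.2


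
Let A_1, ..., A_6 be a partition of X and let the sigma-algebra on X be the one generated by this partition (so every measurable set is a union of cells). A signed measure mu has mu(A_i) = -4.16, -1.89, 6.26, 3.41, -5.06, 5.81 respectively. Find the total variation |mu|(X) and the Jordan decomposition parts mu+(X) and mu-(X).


Step 1: Every measurable set is a union of atoms (the cells / points), so a Hahn decomposition is
  obtained by grouping atoms by sign: P = union of atoms with mu > 0, N = union of the remaining atoms.
  Atoms in P (indices): 3, 4, 6;  atoms in N (indices): 1, 2, 5
  Positive values: 6.26, 3.41, 5.81
  Negative values: -4.16, -1.89, -5.06
Step 2: mu+(X) = mu(P) = sum of positive atom values = 15.48
Step 3: mu-(X) = -mu(N) = sum of |negative atom values| = 11.11
Step 4: |mu|(X) = mu+(X) + mu-(X) = 15.48 + 11.11 = 26.59


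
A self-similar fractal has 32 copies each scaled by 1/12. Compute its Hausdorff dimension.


For a self-similar set with N copies scaled by 1/r:
dim_H = log(N)/log(r) = log(32)/log(12)
= 3.465736/2.484907
= 1.394715


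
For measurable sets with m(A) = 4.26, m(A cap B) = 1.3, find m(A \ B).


m(A \ B) = m(A) - m(A n B)
= 4.26 - 1.3
= 2.96


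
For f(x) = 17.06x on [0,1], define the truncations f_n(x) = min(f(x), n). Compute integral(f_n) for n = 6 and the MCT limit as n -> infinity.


f(x) = 17.06x on [0,1]; f_n(x) = min(17.06x, n). At n = 6:
Step 1: f(x) reaches 6 at x = 6/17.06 = 0.3517
Step 2: integral(f_6) = integral(17.06x, 0, 0.3517) + integral(6, 0.3517, 1)
       = 17.06*0.3517^2/2 + 6*(1 - 0.3517)
       = 1.0551 + 3.889801
       = 4.9449
Step 3: As n -> infinity, f_n increases to f, so by MCT integral(f_n) -> integral(f) = 17.06/2 = 8.53.
Convergence: integral(f_6) = 4.9449 -> 8.53 as n -> infinity


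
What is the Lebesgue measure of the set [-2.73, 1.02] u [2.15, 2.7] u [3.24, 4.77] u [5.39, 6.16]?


For pairwise disjoint intervals, m(union) = sum of lengths.
= (1.02 - -2.73) + (2.7 - 2.15) + (4.77 - 3.24) + (6.16 - 5.39)
= 3.75 + 0.55 + 1.53 + 0.77
= 6.6


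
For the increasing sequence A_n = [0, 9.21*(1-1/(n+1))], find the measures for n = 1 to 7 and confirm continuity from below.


By continuity of measure from below: if A_n increases to A, then m(A_n) -> m(A).
Here A = [0, 9.21], so m(A) = 9.21
Step 1: a_1 = 9.21*(1 - 1/2) = 4.605, m(A_1) = 4.605
Step 2: a_2 = 9.21*(1 - 1/3) = 6.14, m(A_2) = 6.14
Step 3: a_3 = 9.21*(1 - 1/4) = 6.9075, m(A_3) = 6.9075
Step 4: a_4 = 9.21*(1 - 1/5) = 7.368, m(A_4) = 7.368
Step 5: a_5 = 9.21*(1 - 1/6) = 7.675, m(A_5) = 7.675
Step 6: a_6 = 9.21*(1 - 1/7) = 7.8943, m(A_6) = 7.8943
Step 7: a_7 = 9.21*(1 - 1/8) = 8.0587, m(A_7) = 8.0587
Limit: m(A_n) -> m([0,9.21]) = 9.21


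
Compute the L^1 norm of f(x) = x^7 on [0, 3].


Step 1: ||f||_1 = (integral_0^3 |x^7|^1 dx)^(1/1)
     = (integral_0^3 x^7 dx)^(1/1)
Step 2: integral_0^3 x^7 dx = [x^8/(8)] from 0 to 3 = 3^8/8
     = 6561/8 = 820.125
Step 3: ||f||_1 = (820.125)^(1/1) = 820.125


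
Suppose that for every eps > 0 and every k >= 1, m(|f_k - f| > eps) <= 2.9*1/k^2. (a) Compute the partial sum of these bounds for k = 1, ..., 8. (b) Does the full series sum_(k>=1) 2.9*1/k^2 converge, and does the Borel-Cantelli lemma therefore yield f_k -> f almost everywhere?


Step 1: List the terms 2.9*1/k^2 for k = 1 to 8:
  k=1: 2.9
  k=2: 0.725
  k=3: 0.322222
  k=4: 0.18125
  k=5: 0.116
  k=6: 0.080556
  k=7: 0.059184
  k=8: 0.045312
Step 2: Partial sum = 2.9 + 0.725 + 0.322222 + 0.18125 + 0.116 + 0.080556 + 0.059184 + 0.045312
     = 4.429524
Step 3: The full series sum_(k>=1) 2.9*1/k^2 converges (p-series with p = 2 > 1; a constant multiple of a convergent series converges).
Step 4: Fix eps > 0. Since sum_k m(|f_k - f| > eps) < infinity, the Borel-Cantelli lemma gives
        m(limsup_k {|f_k - f| > eps}) = 0, i.e. for a.e. x, |f_k(x) - f(x)| <= eps for all large k.
        Applying this with eps = 1/j for j = 1, 2, ... and intersecting the countably many full-measure sets,
        for a.e. x we get limsup_k |f_k(x) - f(x)| <= 1/j for every j, hence f_k -> f almost everywhere.
Conclusion: series converges; Borel-Cantelli yields f_k -> f a.e.


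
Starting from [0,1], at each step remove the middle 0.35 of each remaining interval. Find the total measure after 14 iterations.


Step 1: At each step, fraction remaining = 1 - 0.35 = 0.65
Step 2: After 14 steps, measure = (0.65)^14
Result = 0.002403


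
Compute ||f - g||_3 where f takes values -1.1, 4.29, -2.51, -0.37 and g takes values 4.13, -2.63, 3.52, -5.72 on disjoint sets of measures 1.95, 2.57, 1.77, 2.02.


Step 1: Compute differences f_i - g_i:
  -1.1 - 4.13 = -5.23
  4.29 - -2.63 = 6.92
  -2.51 - 3.52 = -6.03
  -0.37 - -5.72 = 5.35
Step 2: Compute |diff|^3 * measure for each set:
  |-5.23|^3 * 1.95 = 143.055667 * 1.95 = 278.958551
  |6.92|^3 * 2.57 = 331.373888 * 2.57 = 851.630892
  |-6.03|^3 * 1.77 = 219.256227 * 1.77 = 388.083522
  |5.35|^3 * 2.02 = 153.130375 * 2.02 = 309.323357
Step 3: Sum = 1827.996322
Step 4: ||f-g||_3 = (1827.996322)^(1/3) = 12.227146


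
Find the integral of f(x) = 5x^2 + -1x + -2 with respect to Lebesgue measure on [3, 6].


The Lebesgue integral of a Riemann-integrable function agrees with the Riemann integral.
Antiderivative F(x) = (5/3)x^3 + (-1/2)x^2 + -2x
F(6) = (5/3)*6^3 + (-1/2)*6^2 + -2*6
     = (5/3)*216 + (-1/2)*36 + -2*6
     = 360 + -18 + -12
     = 330
F(3) = 34.5
Integral = F(6) - F(3) = 330 - 34.5 = 295.5


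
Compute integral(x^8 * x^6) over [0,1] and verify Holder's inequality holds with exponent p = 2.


Step 1: Exact integral of f*g = integral(x^14, 0, 1) = 1/15
     = 0.066667
Step 2: Holder bound with p=2, q=2:
  ||f||_p = (integral x^16 dx)^(1/2) = (1/17)^(1/2) = 0.242536
  ||g||_q = (integral x^12 dx)^(1/2) = (1/13)^(1/2) = 0.27735
Step 3: Holder bound = ||f||_p * ||g||_q = 0.242536 * 0.27735 = 0.067267
Verification: 0.066667 <= 0.067267 (Holder holds)


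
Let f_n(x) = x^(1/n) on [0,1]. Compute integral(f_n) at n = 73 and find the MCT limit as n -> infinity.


At n = 73: f_73(x) = x^(1/73).
Step 1: integral(x^(1/73), 0, 1) = [x^(1/73+1) / (1/73+1)] from 0 to 1
     = 1 / (1/73 + 1) = 1 / ((73+1)/73) = 73/(73+1)
     = 73/74 = 0.986486
Step 2: As n -> infinity, f_n(x) = x^(1/n) -> 1 for x in (0,1], and f_n is increasing in n.
By MCT, lim_n integral(f_n) = integral(lim_n f_n) = integral(1, 0, 1) = 1.
Step 3: Verify convergence: 73/74 = 0.986486 -> 1


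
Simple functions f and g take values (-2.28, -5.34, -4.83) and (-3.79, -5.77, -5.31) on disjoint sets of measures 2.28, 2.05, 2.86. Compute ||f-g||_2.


Step 1: Compute differences f_i - g_i:
  -2.28 - -3.79 = 1.51
  -5.34 - -5.77 = 0.43
  -4.83 - -5.31 = 0.48
Step 2: Compute |diff|^2 * measure for each set:
  |1.51|^2 * 2.28 = 2.2801 * 2.28 = 5.198628
  |0.43|^2 * 2.05 = 0.1849 * 2.05 = 0.379045
  |0.48|^2 * 2.86 = 0.2304 * 2.86 = 0.658944
Step 3: Sum = 6.236617
Step 4: ||f-g||_2 = (6.236617)^(1/2) = 2.497322


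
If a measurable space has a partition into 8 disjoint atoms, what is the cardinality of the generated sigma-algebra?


Each element of the sigma-algebra is a union of some subset of the 8 atoms.
The number of such subsets is 2^8 = 256.


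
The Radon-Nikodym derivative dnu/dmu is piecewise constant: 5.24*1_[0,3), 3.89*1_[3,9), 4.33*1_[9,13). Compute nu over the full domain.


Integrate each piece of the Radon-Nikodym derivative:
Step 1: integral_0^3 5.24 dx = 5.24*(3-0) = 5.24*3 = 15.72
Step 2: integral_3^9 3.89 dx = 3.89*(9-3) = 3.89*6 = 23.34
Step 3: integral_9^13 4.33 dx = 4.33*(13-9) = 4.33*4 = 17.32
Total: 15.72 + 23.34 + 17.32 = 56.38


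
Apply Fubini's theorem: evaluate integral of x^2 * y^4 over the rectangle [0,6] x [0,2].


By Fubini's theorem, the double integral factors as a product of single integrals:
Step 1: integral_0^6 x^2 dx = [x^3/3] from 0 to 6
     = 6^3/3 = 72
Step 2: integral_0^2 y^4 dy = [y^5/5] from 0 to 2
     = 2^5/5 = 6.4
Step 3: Double integral = 72 * 6.4 = 460.8


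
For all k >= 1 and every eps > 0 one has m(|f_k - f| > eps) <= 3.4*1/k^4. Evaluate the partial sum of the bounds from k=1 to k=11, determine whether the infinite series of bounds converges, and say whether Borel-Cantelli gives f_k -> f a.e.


Step 1: List the terms 3.4*1/k^4 for k = 1 to 11:
  k=1: 3.4
  k=2: 0.2125
  k=3: 0.041975
  k=4: 0.013281
  k=5: 0.00544
  k=6: 0.002623
  k=7: 0.001416
  k=8: 8.300781e-04
  k=9: 5.182137e-04
  k=10: 3.400000e-04
  k=11: 2.322246e-04
Step 2: Partial sum = 3.4 + 0.2125 + 0.041975 + 0.013281 + 0.00544 + 0.002623 + 0.001416 + 8.300781e-04 + 5.182137e-04 + 3.400000e-04 + 2.322246e-04
     = 3.679157
Step 3: The full series sum_(k>=1) 3.4*1/k^4 converges (p-series with p = 4 > 1; a constant multiple of a convergent series converges).
Step 4: Fix eps > 0. Since sum_k m(|f_k - f| > eps) < infinity, the Borel-Cantelli lemma gives
        m(limsup_k {|f_k - f| > eps}) = 0, i.e. for a.e. x, |f_k(x) - f(x)| <= eps for all large k.
        Applying this with eps = 1/j for j = 1, 2, ... and intersecting the countably many full-measure sets,
        for a.e. x we get limsup_k |f_k(x) - f(x)| <= 1/j for every j, hence f_k -> f almost everywhere.
Conclusion: series converges; Borel-Cantelli yields f_k -> f a.e.


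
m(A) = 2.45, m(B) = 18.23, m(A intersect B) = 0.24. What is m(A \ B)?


m(A \ B) = m(A) - m(A n B)
= 2.45 - 0.24
= 2.21


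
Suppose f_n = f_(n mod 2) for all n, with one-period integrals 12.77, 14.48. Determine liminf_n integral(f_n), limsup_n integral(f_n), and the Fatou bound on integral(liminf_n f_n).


The sequence (integral(f_n)) is periodic with period 2, repeating the values 12.77, 14.48 indefinitely.
Step 1: For a periodic sequence, every tail (a_m, a_(m+1), ...) contains all 2 period values infinitely often.
Step 2: Hence inf of every tail = min of the period values = min(12.77, 14.48) = 12.77.
        liminf_n integral(f_n) = sup over m of (inf of tail from m) = 12.77.
Step 3: Similarly sup of every tail = max of the period values = 14.48.
        limsup_n integral(f_n) = 14.48.
Step 4: Fatou's lemma: integral(liminf_n f_n) <= liminf_n integral(f_n) = 12.77.
        So the integral of the pointwise liminf is at most 12.77.


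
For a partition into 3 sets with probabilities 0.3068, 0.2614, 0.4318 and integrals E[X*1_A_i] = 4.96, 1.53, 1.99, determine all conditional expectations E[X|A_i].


For each cell A_i: E[X|A_i] = E[X*1_A_i] / P(A_i)
Step 1: E[X|A_1] = 4.96 / 0.3068 = 16.166884
Step 2: E[X|A_2] = 1.53 / 0.2614 = 5.853099
Step 3: E[X|A_3] = 1.99 / 0.4318 = 4.608615
Verification: E[X] = sum E[X*1_A_i] = 4.96 + 1.53 + 1.99 = 8.48


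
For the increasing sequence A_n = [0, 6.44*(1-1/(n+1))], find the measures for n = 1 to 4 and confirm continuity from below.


By continuity of measure from below: if A_n increases to A, then m(A_n) -> m(A).
Here A = [0, 6.44], so m(A) = 6.44
Step 1: a_1 = 6.44*(1 - 1/2) = 3.22, m(A_1) = 3.22
Step 2: a_2 = 6.44*(1 - 1/3) = 4.2933, m(A_2) = 4.2933
Step 3: a_3 = 6.44*(1 - 1/4) = 4.83, m(A_3) = 4.83
Step 4: a_4 = 6.44*(1 - 1/5) = 5.152, m(A_4) = 5.152
Limit: m(A_n) -> m([0,6.44]) = 6.44


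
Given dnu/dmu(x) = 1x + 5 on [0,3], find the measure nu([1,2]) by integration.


nu(A) = integral_A (dnu/dmu) dmu = integral_1^2 (1x + 5) dx
Step 1: Antiderivative F(x) = (1/2)x^2 + 5x
Step 2: F(2) = (1/2)*2^2 + 5*2 = 2 + 10 = 12
Step 3: F(1) = (1/2)*1^2 + 5*1 = 0.5 + 5 = 5.5
Step 4: nu([1,2]) = F(2) - F(1) = 12 - 5.5 = 6.5


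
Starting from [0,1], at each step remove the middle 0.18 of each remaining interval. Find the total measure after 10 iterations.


Step 1: At each step, fraction remaining = 1 - 0.18 = 0.82
Step 2: After 10 steps, measure = (0.82)^10
Result = 0.137448


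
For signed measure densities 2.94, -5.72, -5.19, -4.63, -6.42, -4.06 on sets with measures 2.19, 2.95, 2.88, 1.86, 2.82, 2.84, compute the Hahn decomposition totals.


Step 1: Compute signed measure on each set:
  Set 1: 2.94 * 2.19 = 6.4386
  Set 2: -5.72 * 2.95 = -16.874
  Set 3: -5.19 * 2.88 = -14.9472
  Set 4: -4.63 * 1.86 = -8.6118
  Set 5: -6.42 * 2.82 = -18.1044
  Set 6: -4.06 * 2.84 = -11.5304
Step 2: Total signed measure = (6.4386) + (-16.874) + (-14.9472) + (-8.6118) + (-18.1044) + (-11.5304)
     = -63.6292
Step 3: Positive part mu+(X) = sum of positive contributions = 6.4386
Step 4: Negative part mu-(X) = |sum of negative contributions| = 70.0678


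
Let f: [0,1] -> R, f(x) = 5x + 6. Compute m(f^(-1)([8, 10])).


f^(-1)([8, 10]) = {x : 8 <= 5x + 6 <= 10}
Solving: (8 - 6)/5 <= x <= (10 - 6)/5
= [0.4, 0.8]
Intersecting with [0,1]: [0.4, 0.8]
Measure = 0.8 - 0.4 = 0.4


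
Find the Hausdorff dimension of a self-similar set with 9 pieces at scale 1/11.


For a self-similar set with N copies scaled by 1/r:
dim_H = log(N)/log(r) = log(9)/log(11)
= 2.197225/2.397895
= 0.916314


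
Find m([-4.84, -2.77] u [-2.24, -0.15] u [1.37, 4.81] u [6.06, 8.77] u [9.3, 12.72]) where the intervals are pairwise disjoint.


For pairwise disjoint intervals, m(union) = sum of lengths.
= (-2.77 - -4.84) + (-0.15 - -2.24) + (4.81 - 1.37) + (8.77 - 6.06) + (12.72 - 9.3)
= 2.07 + 2.09 + 3.44 + 2.71 + 3.42
= 13.73


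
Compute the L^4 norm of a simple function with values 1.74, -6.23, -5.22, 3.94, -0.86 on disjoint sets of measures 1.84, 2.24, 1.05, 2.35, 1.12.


Step 1: Compute |f_i|^4 for each value:
  |1.74|^4 = 9.166362
  |-6.23|^4 = 1506.441206
  |-5.22|^4 = 742.475303
  |3.94|^4 = 240.982157
  |-0.86|^4 = 0.547008
Step 2: Multiply by measures and sum:
  9.166362 * 1.84 = 16.866106
  1506.441206 * 2.24 = 3374.428302
  742.475303 * 1.05 = 779.599068
  240.982157 * 2.35 = 566.308069
  0.547008 * 1.12 = 0.612649
Sum = 16.866106 + 3374.428302 + 779.599068 + 566.308069 + 0.612649 = 4737.814194
Step 3: Take the p-th root:
||f||_4 = (4737.814194)^(1/4) = 8.296492


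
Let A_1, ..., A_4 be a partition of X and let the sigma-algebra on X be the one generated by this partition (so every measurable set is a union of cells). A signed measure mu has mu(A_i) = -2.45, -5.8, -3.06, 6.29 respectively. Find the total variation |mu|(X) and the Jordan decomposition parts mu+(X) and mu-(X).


Step 1: Every measurable set is a union of atoms (the cells / points), so a Hahn decomposition is
  obtained by grouping atoms by sign: P = union of atoms with mu > 0, N = union of the remaining atoms.
  Atoms in P (indices): 4;  atoms in N (indices): 1, 2, 3
  Positive values: 6.29
  Negative values: -2.45, -5.8, -3.06
Step 2: mu+(X) = mu(P) = sum of positive atom values = 6.29
Step 3: mu-(X) = -mu(N) = sum of |negative atom values| = 11.31
Step 4: |mu|(X) = mu+(X) + mu-(X) = 6.29 + 11.31 = 17.6


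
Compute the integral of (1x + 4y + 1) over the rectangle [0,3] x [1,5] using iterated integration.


By Fubini, integrate in x first, then y.
Step 1: Fix y, integrate over x in [0,3]:
  integral(1x + 4y + 1, x=0..3)
  = 1*(3^2 - 0^2)/2 + (4y + 1)*(3 - 0)
  = 4.5 + (4y + 1)*3
  = 4.5 + 12y + 3
  = 7.5 + 12y
Step 2: Integrate over y in [1,5]:
  integral(7.5 + 12y, y=1..5)
  = 7.5*4 + 12*(5^2 - 1^2)/2
  = 30 + 144
  = 174


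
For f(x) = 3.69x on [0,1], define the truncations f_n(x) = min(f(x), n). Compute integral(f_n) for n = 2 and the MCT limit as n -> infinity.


f(x) = 3.69x on [0,1]; f_n(x) = min(3.69x, n). At n = 2:
Step 1: f(x) reaches 2 at x = 2/3.69 = 0.542005
Step 2: integral(f_2) = integral(3.69x, 0, 0.542005) + integral(2, 0.542005, 1)
       = 3.69*0.542005^2/2 + 2*(1 - 0.542005)
       = 0.542005 + 0.915989
       = 1.457995
Step 3: As n -> infinity, f_n increases to f, so by MCT integral(f_n) -> integral(f) = 3.69/2 = 1.845.
Convergence: integral(f_2) = 1.457995 -> 1.845 as n -> infinity


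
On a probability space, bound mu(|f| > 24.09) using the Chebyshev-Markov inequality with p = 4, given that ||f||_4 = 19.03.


Chebyshev/Markov inequality: mu(|f| > eps) <= (||f||_p / eps)^p
Step 1: ||f||_4 / eps = 19.03 / 24.09 = 0.789954
Step 2: Raise to power p = 4:
  (0.789954)^4 = 0.389411
Step 3: Therefore mu(|f| > 24.09) <= 0.389411


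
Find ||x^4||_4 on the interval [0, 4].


Step 1: ||f||_4 = (integral_0^4 |x^4|^4 dx)^(1/4)
     = (integral_0^4 x^16 dx)^(1/4)
Step 2: integral_0^4 x^16 dx = [x^17/(17)] from 0 to 4 = 4^17/17
     = 17179869184/17 = 1.010581e+09
Step 3: ||f||_4 = (1.010581e+09)^(1/4) = 178.296465


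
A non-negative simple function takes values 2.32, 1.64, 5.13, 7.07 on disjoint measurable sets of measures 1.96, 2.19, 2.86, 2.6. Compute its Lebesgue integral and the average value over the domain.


Step 1: Integral = sum(value_i * measure_i)
= 2.32*1.96 + 1.64*2.19 + 5.13*2.86 + 7.07*2.6
= 4.5472 + 3.5916 + 14.6718 + 18.382
= 41.1926
Step 2: Total measure of domain = 1.96 + 2.19 + 2.86 + 2.6 = 9.61
Step 3: Average value = 41.1926 / 9.61 = 4.286431


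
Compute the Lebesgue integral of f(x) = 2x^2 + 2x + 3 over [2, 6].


The Lebesgue integral of a Riemann-integrable function agrees with the Riemann integral.
Antiderivative F(x) = (2/3)x^3 + (2/2)x^2 + 3x
F(6) = (2/3)*6^3 + (2/2)*6^2 + 3*6
     = (2/3)*216 + (2/2)*36 + 3*6
     = 144 + 36 + 18
     = 198
F(2) = 15.333333
Integral = F(6) - F(2) = 198 - 15.333333 = 182.666667


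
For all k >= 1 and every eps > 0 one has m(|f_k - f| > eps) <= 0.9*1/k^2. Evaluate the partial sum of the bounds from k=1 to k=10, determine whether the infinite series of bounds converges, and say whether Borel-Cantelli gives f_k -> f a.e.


Step 1: List the terms 0.9*1/k^2 for k = 1 to 10:
  k=1: 0.9
  k=2: 0.225
  k=3: 0.1
  k=4: 0.05625
  k=5: 0.036
  k=6: 0.025
  k=7: 0.018367
  k=8: 0.014063
  k=9: 0.011111
  k=10: 0.009
Step 2: Partial sum = 0.9 + 0.225 + 0.1 + 0.05625 + 0.036 + 0.025 + 0.018367 + 0.014063 + 0.011111 + 0.009
     = 1.394791
Step 3: The full series sum_(k>=1) 0.9*1/k^2 converges (p-series with p = 2 > 1; a constant multiple of a convergent series converges).
Step 4: Fix eps > 0. Since sum_k m(|f_k - f| > eps) < infinity, the Borel-Cantelli lemma gives
        m(limsup_k {|f_k - f| > eps}) = 0, i.e. for a.e. x, |f_k(x) - f(x)| <= eps for all large k.
        Applying this with eps = 1/j for j = 1, 2, ... and intersecting the countably many full-measure sets,
        for a.e. x we get limsup_k |f_k(x) - f(x)| <= 1/j for every j, hence f_k -> f almost everywhere.
Conclusion: series converges; Borel-Cantelli yields f_k -> f a.e.


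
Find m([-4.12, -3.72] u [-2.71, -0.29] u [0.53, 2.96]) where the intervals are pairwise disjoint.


For pairwise disjoint intervals, m(union) = sum of lengths.
= (-3.72 - -4.12) + (-0.29 - -2.71) + (2.96 - 0.53)
= 0.4 + 2.42 + 2.43
= 5.25


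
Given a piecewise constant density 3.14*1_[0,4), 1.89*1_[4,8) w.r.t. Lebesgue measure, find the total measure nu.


Integrate each piece of the Radon-Nikodym derivative:
Step 1: integral_0^4 3.14 dx = 3.14*(4-0) = 3.14*4 = 12.56
Step 2: integral_4^8 1.89 dx = 1.89*(8-4) = 1.89*4 = 7.56
Total: 12.56 + 7.56 = 20.12


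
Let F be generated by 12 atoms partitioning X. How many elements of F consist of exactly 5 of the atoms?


Each element of F is a union of some subset of the 12 atoms.
Elements that are unions of exactly 5 atoms correspond to 5-element subsets of the 12 atoms.
Count = C(12, 5) = 12! / (5! * 7!) = 792.


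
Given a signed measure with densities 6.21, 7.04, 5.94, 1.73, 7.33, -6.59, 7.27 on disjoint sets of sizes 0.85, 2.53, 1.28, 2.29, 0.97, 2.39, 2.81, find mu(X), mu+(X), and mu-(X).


Step 1: Compute signed measure on each set:
  Set 1: 6.21 * 0.85 = 5.2785
  Set 2: 7.04 * 2.53 = 17.8112
  Set 3: 5.94 * 1.28 = 7.6032
  Set 4: 1.73 * 2.29 = 3.9617
  Set 5: 7.33 * 0.97 = 7.1101
  Set 6: -6.59 * 2.39 = -15.7501
  Set 7: 7.27 * 2.81 = 20.4287
Step 2: Total signed measure = (5.2785) + (17.8112) + (7.6032) + (3.9617) + (7.1101) + (-15.7501) + (20.4287)
     = 46.4433
Step 3: Positive part mu+(X) = sum of positive contributions = 62.1934
Step 4: Negative part mu-(X) = |sum of negative contributions| = 15.7501


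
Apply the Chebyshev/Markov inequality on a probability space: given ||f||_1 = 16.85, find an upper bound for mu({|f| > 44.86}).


Chebyshev/Markov inequality: mu(|f| > eps) <= (||f||_p / eps)^p
Step 1: ||f||_1 / eps = 16.85 / 44.86 = 0.375613
Step 2: Raise to power p = 1:
  (0.375613)^1 = 0.375613
Step 3: Therefore mu(|f| > 44.86) <= 0.375613
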